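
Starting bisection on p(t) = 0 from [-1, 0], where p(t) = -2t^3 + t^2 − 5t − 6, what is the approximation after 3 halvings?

-0.875

m = -0.5, p(m) = -3 (−); new bracket [-1, -0.5]
m = -0.75, p(m) = -0.84375 (−); new bracket [-1, -0.75]
m = -0.875, p(m) = 0.480469 (+); new bracket [-0.875, -0.75]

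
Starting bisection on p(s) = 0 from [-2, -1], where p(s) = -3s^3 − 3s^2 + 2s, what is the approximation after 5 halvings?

-1.46875

s = -1.5 gives p = 0.375, positive; keep [-1.5, -1]
s = -1.25 gives p = -1.328125, negative; keep [-1.5, -1.25]
s = -1.375 gives p = -0.623047, negative; keep [-1.5, -1.375]
s = -1.4375 gives p = -0.1628, negative; keep [-1.5, -1.4375]
s = -1.46875 gives p = 0.0961, positive; keep [-1.46875, -1.4375]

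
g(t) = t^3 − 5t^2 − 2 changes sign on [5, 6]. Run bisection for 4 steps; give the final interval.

[5.0625, 5.125]

midpoint 5.5: g = 13.125 > 0 → [5, 5.5]
midpoint 5.25: g = 4.890625 > 0 → [5, 5.25]
midpoint 5.125: g = 1.283203 > 0 → [5, 5.125]
midpoint 5.0625: g = -0.3982 < 0 → [5.0625, 5.125]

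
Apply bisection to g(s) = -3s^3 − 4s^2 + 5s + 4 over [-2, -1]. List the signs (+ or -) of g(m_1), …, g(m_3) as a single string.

--+

m = -1.5, g(m) = -2.375 (−); new bracket [-2, -1.5]
m = -1.75, g(m) = -0.921875 (−); new bracket [-2, -1.75]
m = -1.875, g(m) = 0.337891 (+); new bracket [-1.875, -1.75]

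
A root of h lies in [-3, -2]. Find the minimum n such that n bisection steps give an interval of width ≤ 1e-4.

Width after n steps is 1/2^n. Need 2^n ≥ 1/1e-4 = 10000.
2^13 = 8192 < 10000 ≤ 2^14 = 16384, so n = 14.

14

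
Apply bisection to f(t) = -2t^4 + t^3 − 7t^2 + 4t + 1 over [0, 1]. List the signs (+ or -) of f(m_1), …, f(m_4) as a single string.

midpoint 0.5: f = 1.25 > 0 → [0.5, 1]
midpoint 0.75: f = -0.148438 < 0 → [0.5, 0.75]
midpoint 0.625: f = 0.70459 > 0 → [0.625, 0.75]
midpoint 0.6875: f = 0.3195 > 0 → [0.6875, 0.75]

+-++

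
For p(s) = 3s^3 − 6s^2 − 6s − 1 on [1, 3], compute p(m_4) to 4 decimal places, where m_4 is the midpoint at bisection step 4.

m = 2, p(m) = -13 (−); new bracket [2, 3]
m = 2.5, p(m) = -6.625 (−); new bracket [2.5, 3]
m = 2.75, p(m) = -0.484375 (−); new bracket [2.75, 3]
m = 2.875, p(m) = 3.4473 (+); new bracket [2.75, 2.875]

3.4473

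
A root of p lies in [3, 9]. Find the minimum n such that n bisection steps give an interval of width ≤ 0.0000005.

24

Width after n steps is 6/2^n. Need 2^n ≥ 6/0.0000005 = 12000000.
2^23 = 8388608 < 12000000 ≤ 2^24 = 16777216, so n = 24.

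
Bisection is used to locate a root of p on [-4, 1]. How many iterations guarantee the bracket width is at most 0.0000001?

26

Width after n steps is 5/2^n. Need 2^n ≥ 5/0.0000001 = 50000000.
2^25 = 33554432 < 50000000 ≤ 2^26 = 67108864, so n = 26.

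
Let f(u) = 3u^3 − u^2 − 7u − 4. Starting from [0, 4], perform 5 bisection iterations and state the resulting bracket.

[1.875, 2]

u = 2 gives f = 2, positive; keep [0, 2]
u = 1 gives f = -9, negative; keep [1, 2]
u = 1.5 gives f = -6.625, negative; keep [1.5, 2]
u = 1.75 gives f = -3.2344, negative; keep [1.75, 2]
u = 1.875 gives f = -0.8652, negative; keep [1.875, 2]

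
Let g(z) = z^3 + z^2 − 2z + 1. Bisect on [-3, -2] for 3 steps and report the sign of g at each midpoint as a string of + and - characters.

z = -2.5 gives g = -3.375, negative; keep [-2.5, -2]
z = -2.25 gives g = -0.828125, negative; keep [-2.25, -2]
z = -2.125 gives g = 0.169922, positive; keep [-2.25, -2.125]

--+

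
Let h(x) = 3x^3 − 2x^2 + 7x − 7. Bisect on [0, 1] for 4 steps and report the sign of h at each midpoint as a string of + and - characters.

---+

midpoint 0.5: h = -3.625 < 0 → [0.5, 1]
midpoint 0.75: h = -1.609375 < 0 → [0.75, 1]
midpoint 0.875: h = -0.396484 < 0 → [0.875, 1]
midpoint 0.9375: h = 0.2766 > 0 → [0.875, 0.9375]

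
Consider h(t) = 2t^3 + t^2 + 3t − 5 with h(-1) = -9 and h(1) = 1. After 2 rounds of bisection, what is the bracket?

t = 0 gives h = -5, negative; keep [0, 1]
t = 0.5 gives h = -3, negative; keep [0.5, 1]

[0.5, 1]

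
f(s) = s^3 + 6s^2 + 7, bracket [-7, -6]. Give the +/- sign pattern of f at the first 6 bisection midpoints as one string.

--+-++

f(-6.5) = -14.125 < 0, so the root lies in [-6.5, -6]
f(-6.25) = -2.765625 < 0, so the root lies in [-6.25, -6]
f(-6.125) = 2.310547 > 0, so the root lies in [-6.25, -6.125]
f(-6.1875) = -0.1785 < 0, so the root lies in [-6.1875, -6.125]
f(-6.15625) = 1.0782 > 0, so the root lies in [-6.1875, -6.15625]
f(-6.171875) = 0.4529 > 0, so the root lies in [-6.1875, -6.171875]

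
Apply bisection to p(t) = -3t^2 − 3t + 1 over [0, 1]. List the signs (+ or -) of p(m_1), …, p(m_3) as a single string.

m = 0.5, p(m) = -1.25 (−); new bracket [0, 0.5]
m = 0.25, p(m) = 0.0625 (+); new bracket [0.25, 0.5]
m = 0.375, p(m) = -0.546875 (−); new bracket [0.25, 0.375]

-+-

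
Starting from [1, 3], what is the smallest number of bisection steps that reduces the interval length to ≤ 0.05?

6

Width after n steps is 2/2^n. Need 2^n ≥ 2/0.05 = 40.
2^5 = 32 < 40 ≤ 2^6 = 64, so n = 6.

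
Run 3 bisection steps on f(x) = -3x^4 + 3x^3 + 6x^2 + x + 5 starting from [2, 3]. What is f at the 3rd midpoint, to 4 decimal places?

1.8333

x = 2.5 gives f = -25.3125, negative; keep [2, 2.5]
x = 2.25 gives f = -5.089844, negative; keep [2, 2.25]
x = 2.125 gives f = 1.833252, positive; keep [2.125, 2.25]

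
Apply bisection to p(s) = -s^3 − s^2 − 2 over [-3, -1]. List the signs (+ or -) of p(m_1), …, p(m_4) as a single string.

+-+-

p(-2) = 2 > 0, so the root lies in [-2, -1]
p(-1.5) = -0.875 < 0, so the root lies in [-2, -1.5]
p(-1.75) = 0.296875 > 0, so the root lies in [-1.75, -1.5]
p(-1.625) = -0.3496 < 0, so the root lies in [-1.75, -1.625]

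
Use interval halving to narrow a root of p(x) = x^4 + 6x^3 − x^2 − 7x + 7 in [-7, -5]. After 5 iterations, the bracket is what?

midpoint -6: p = 13 > 0 → [-6, -5]
midpoint -5.5: p = -67.9375 < 0 → [-6, -5.5]
midpoint -5.75: p = -33.339844 < 0 → [-6, -5.75]
midpoint -5.875: p = -11.738 < 0 → [-6, -5.875]
midpoint -5.9375: p = 0.2261 > 0 → [-5.9375, -5.875]

[-5.9375, -5.875]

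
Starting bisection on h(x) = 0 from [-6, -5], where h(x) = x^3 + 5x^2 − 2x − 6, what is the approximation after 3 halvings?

-5.125

m = -5.5, h(m) = -10.125 (−); new bracket [-5.5, -5]
m = -5.25, h(m) = -2.390625 (−); new bracket [-5.25, -5]
m = -5.125, h(m) = 0.966797 (+); new bracket [-5.25, -5.125]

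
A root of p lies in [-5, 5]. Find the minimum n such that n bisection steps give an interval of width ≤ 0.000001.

24

Width after n steps is 10/2^n. Need 2^n ≥ 10/0.000001 = 10000000.
2^23 = 8388608 < 10000000 ≤ 2^24 = 16777216, so n = 24.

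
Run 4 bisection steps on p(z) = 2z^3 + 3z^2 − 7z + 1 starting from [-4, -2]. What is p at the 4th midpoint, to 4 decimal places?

-1.6055

midpoint -3: p = -5 < 0 → [-3, -2]
midpoint -2.5: p = 6 > 0 → [-3, -2.5]
midpoint -2.75: p = 1.34375 > 0 → [-3, -2.75]
midpoint -2.875: p = -1.6055 < 0 → [-2.875, -2.75]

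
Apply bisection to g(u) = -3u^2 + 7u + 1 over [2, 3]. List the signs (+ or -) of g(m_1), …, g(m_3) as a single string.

u = 2.5 gives g = -0.25, negative; keep [2, 2.5]
u = 2.25 gives g = 1.5625, positive; keep [2.25, 2.5]
u = 2.375 gives g = 0.703125, positive; keep [2.375, 2.5]

-++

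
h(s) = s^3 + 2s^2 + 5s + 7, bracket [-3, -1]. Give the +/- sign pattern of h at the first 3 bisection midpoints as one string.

s = -2 gives h = -3, negative; keep [-2, -1]
s = -1.5 gives h = 0.625, positive; keep [-2, -1.5]
s = -1.75 gives h = -0.984375, negative; keep [-1.75, -1.5]

-+-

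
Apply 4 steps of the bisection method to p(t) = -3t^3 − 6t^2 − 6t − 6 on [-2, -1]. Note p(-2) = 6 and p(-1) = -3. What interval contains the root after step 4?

m = -1.5, p(m) = -0.375 (−); new bracket [-2, -1.5]
m = -1.75, p(m) = 2.203125 (+); new bracket [-1.75, -1.5]
m = -1.625, p(m) = 0.779297 (+); new bracket [-1.625, -1.5]
m = -1.5625, p(m) = 0.1707 (+); new bracket [-1.5625, -1.5]

[-1.5625, -1.5]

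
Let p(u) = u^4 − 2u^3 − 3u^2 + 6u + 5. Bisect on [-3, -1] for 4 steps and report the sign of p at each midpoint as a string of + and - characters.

p(-2) = 13 > 0, so the root lies in [-2, -1]
p(-1.5) = 1.0625 > 0, so the root lies in [-1.5, -1]
p(-1.25) = -0.839844 < 0, so the root lies in [-1.5, -1.25]
p(-1.375) = -0.1482 < 0, so the root lies in [-1.5, -1.375]

++--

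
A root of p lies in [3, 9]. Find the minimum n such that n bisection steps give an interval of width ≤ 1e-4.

Width after n steps is 6/2^n. Need 2^n ≥ 6/1e-4 = 60000.
2^15 = 32768 < 60000 ≤ 2^16 = 65536, so n = 16.

16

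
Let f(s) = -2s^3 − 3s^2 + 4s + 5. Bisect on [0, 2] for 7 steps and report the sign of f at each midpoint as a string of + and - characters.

+-+-++-

m = 1, f(m) = 4 (+); new bracket [1, 2]
m = 1.5, f(m) = -2.5 (−); new bracket [1, 1.5]
m = 1.25, f(m) = 1.40625 (+); new bracket [1.25, 1.5]
m = 1.375, f(m) = -0.3711 (−); new bracket [1.25, 1.375]
m = 1.3125, f(m) = 0.5601 (+); new bracket [1.3125, 1.375]
m = 1.34375, f(m) = 0.1053 (+); new bracket [1.34375, 1.375]
m = 1.359375, f(m) = -0.1302 (−); new bracket [1.34375, 1.359375]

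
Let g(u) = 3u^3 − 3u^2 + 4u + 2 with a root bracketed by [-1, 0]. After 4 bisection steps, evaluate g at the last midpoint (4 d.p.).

0.3655

u = -0.5 gives g = -1.125, negative; keep [-0.5, 0]
u = -0.25 gives g = 0.765625, positive; keep [-0.5, -0.25]
u = -0.375 gives g = -0.080078, negative; keep [-0.375, -0.25]
u = -0.3125 gives g = 0.3655, positive; keep [-0.375, -0.3125]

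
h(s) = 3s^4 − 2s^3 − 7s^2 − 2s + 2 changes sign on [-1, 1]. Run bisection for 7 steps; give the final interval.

h(0) = 2 > 0, so the root lies in [0, 1]
h(0.5) = -0.8125 < 0, so the root lies in [0, 0.5]
h(0.25) = 1.042969 > 0, so the root lies in [0.25, 0.5]
h(0.375) = 0.2195 > 0, so the root lies in [0.375, 0.5]
h(0.4375) = -0.2724 < 0, so the root lies in [0.375, 0.4375]
h(0.40625) = -0.0202 < 0, so the root lies in [0.375, 0.40625]
h(0.390625) = 0.1013 > 0, so the root lies in [0.390625, 0.40625]

[0.390625, 0.40625]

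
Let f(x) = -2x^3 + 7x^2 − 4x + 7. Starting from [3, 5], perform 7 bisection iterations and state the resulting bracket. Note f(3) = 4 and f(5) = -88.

f(4) = -25 < 0, so the root lies in [3, 4]
f(3.5) = -7 < 0, so the root lies in [3, 3.5]
f(3.25) = -0.71875 < 0, so the root lies in [3, 3.25]
f(3.125) = 1.8242 > 0, so the root lies in [3.125, 3.25]
f(3.1875) = 0.6001 > 0, so the root lies in [3.1875, 3.25]
f(3.21875) = -0.0473 < 0, so the root lies in [3.1875, 3.21875]
f(3.203125) = 0.2794 > 0, so the root lies in [3.203125, 3.21875]

[3.203125, 3.21875]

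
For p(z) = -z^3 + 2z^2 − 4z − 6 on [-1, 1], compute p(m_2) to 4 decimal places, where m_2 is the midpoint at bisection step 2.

p(0) = -6 < 0, so the root lies in [-1, 0]
p(-0.5) = -3.375 < 0, so the root lies in [-1, -0.5]

-3.3750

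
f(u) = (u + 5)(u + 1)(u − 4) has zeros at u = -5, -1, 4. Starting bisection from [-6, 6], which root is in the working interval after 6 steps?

4

midpoint 0: f = -20 < 0 → [0, 6]
midpoint 3: f = -32 < 0 → [3, 6]
midpoint 4.5: f = 26.125 > 0 → [3, 4.5]
midpoint 3.75: f = -10.3906 < 0 → [3.75, 4.5]
midpoint 4.125: f = 5.8457 > 0 → [3.75, 4.125]
midpoint 3.9375: f = -2.7581 < 0 → [3.9375, 4.125]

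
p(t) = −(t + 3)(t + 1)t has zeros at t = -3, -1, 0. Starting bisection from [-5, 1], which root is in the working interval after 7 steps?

-3

midpoint -2: p = -2 < 0 → [-5, -2]
midpoint -3.5: p = 4.375 > 0 → [-3.5, -2]
midpoint -2.75: p = -1.203125 < 0 → [-3.5, -2.75]
midpoint -3.125: p = 0.8301 > 0 → [-3.125, -2.75]
midpoint -2.9375: p = -0.3557 < 0 → [-3.125, -2.9375]
midpoint -3.03125: p = 0.1924 > 0 → [-3.03125, -2.9375]
midpoint -2.984375: p = -0.0925 < 0 → [-3.03125, -2.984375]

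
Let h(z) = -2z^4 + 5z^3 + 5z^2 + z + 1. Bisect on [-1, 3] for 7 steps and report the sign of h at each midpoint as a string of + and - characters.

m = 1, h(m) = 10 (+); new bracket [-1, 1]
m = 0, h(m) = 1 (+); new bracket [-1, 0]
m = -0.5, h(m) = 1 (+); new bracket [-1, -0.5]
m = -0.75, h(m) = 0.3203 (+); new bracket [-1, -0.75]
m = -0.875, h(m) = -0.5688 (−); new bracket [-0.875, -0.75]
m = -0.8125, h(m) = -0.0652 (−); new bracket [-0.8125, -0.75]
m = -0.78125, h(m) = 0.1413 (+); new bracket [-0.8125, -0.78125]

++++--+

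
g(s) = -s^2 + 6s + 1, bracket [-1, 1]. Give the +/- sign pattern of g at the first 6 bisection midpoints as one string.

g(0) = 1 > 0, so the root lies in [-1, 0]
g(-0.5) = -2.25 < 0, so the root lies in [-0.5, 0]
g(-0.25) = -0.5625 < 0, so the root lies in [-0.25, 0]
g(-0.125) = 0.2344 > 0, so the root lies in [-0.25, -0.125]
g(-0.1875) = -0.1602 < 0, so the root lies in [-0.1875, -0.125]
g(-0.15625) = 0.0381 > 0, so the root lies in [-0.1875, -0.15625]

+--+-+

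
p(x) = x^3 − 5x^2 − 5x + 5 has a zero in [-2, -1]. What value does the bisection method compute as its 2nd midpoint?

-1.25

p(-1.5) = -2.125 < 0, so the root lies in [-1.5, -1]
p(-1.25) = 1.484375 > 0, so the root lies in [-1.5, -1.25]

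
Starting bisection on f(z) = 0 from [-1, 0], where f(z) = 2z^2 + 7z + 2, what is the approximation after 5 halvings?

z = -0.5 gives f = -1, negative; keep [-0.5, 0]
z = -0.25 gives f = 0.375, positive; keep [-0.5, -0.25]
z = -0.375 gives f = -0.34375, negative; keep [-0.375, -0.25]
z = -0.3125 gives f = 0.0078, positive; keep [-0.375, -0.3125]
z = -0.34375 gives f = -0.1699, negative; keep [-0.34375, -0.3125]

-0.34375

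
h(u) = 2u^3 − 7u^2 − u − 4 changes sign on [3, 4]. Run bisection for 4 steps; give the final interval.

[3.75, 3.8125]

midpoint 3.5: h = -7.5 < 0 → [3.5, 4]
midpoint 3.75: h = -0.71875 < 0 → [3.75, 4]
midpoint 3.875: h = 3.386719 > 0 → [3.75, 3.875]
midpoint 3.8125: h = 1.272 > 0 → [3.75, 3.8125]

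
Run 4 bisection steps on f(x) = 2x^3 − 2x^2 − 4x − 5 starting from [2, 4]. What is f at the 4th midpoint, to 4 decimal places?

1.0117

m = 3, f(m) = 19 (+); new bracket [2, 3]
m = 2.5, f(m) = 3.75 (+); new bracket [2, 2.5]
m = 2.25, f(m) = -1.34375 (−); new bracket [2.25, 2.5]
m = 2.375, f(m) = 1.0117 (+); new bracket [2.25, 2.375]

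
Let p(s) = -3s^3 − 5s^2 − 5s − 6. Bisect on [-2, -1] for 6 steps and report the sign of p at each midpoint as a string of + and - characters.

+---+-

p(-1.5) = 0.375 > 0, so the root lies in [-1.5, -1]
p(-1.25) = -1.703125 < 0, so the root lies in [-1.5, -1.25]
p(-1.375) = -0.779297 < 0, so the root lies in [-1.5, -1.375]
p(-1.4375) = -0.2332 < 0, so the root lies in [-1.5, -1.4375]
p(-1.46875) = 0.0629 > 0, so the root lies in [-1.46875, -1.4375]
p(-1.453125) = -0.0871 < 0, so the root lies in [-1.46875, -1.453125]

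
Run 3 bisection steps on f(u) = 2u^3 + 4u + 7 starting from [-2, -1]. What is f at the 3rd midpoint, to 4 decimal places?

-0.3477

m = -1.5, f(m) = -5.75 (−); new bracket [-1.5, -1]
m = -1.25, f(m) = -1.90625 (−); new bracket [-1.25, -1]
m = -1.125, f(m) = -0.347656 (−); new bracket [-1.125, -1]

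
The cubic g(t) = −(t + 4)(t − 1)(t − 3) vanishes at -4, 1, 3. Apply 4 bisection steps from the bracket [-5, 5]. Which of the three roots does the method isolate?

-4

midpoint 0: g = -12 < 0 → [-5, 0]
midpoint -2.5: g = -28.875 < 0 → [-5, -2.5]
midpoint -3.75: g = -8.015625 < 0 → [-5, -3.75]
midpoint -4.375: g = 14.8652 > 0 → [-4.375, -3.75]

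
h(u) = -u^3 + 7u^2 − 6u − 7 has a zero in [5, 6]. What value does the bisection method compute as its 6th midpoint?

u = 5.5 gives h = 5.375, positive; keep [5.5, 6]
u = 5.75 gives h = -0.171875, negative; keep [5.5, 5.75]
u = 5.625 gives h = 2.755859, positive; keep [5.625, 5.75]
u = 5.6875 gives h = 1.3313, positive; keep [5.6875, 5.75]
u = 5.71875 gives h = 0.5896, positive; keep [5.71875, 5.75]
u = 5.734375 gives h = 0.2114, positive; keep [5.734375, 5.75]

5.734375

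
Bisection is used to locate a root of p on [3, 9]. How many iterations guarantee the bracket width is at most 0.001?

Width after n steps is 6/2^n. Need 2^n ≥ 6/0.001 = 6000.
2^12 = 4096 < 6000 ≤ 2^13 = 8192, so n = 13.

13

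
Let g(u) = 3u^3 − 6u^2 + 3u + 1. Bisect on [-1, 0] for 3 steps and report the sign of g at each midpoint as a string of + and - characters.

m = -0.5, g(m) = -2.375 (−); new bracket [-0.5, 0]
m = -0.25, g(m) = -0.171875 (−); new bracket [-0.25, 0]
m = -0.125, g(m) = 0.525391 (+); new bracket [-0.25, -0.125]

--+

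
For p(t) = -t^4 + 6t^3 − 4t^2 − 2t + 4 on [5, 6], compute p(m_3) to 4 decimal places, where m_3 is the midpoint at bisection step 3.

t = 5.5 gives p = -44.8125, negative; keep [5, 5.5]
t = 5.25 gives p = -8.222656, negative; keep [5, 5.25]
t = 5.125 gives p = 6.472412, positive; keep [5.125, 5.25]

6.4724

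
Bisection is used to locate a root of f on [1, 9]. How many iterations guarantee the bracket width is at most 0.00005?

18

Width after n steps is 8/2^n. Need 2^n ≥ 8/0.00005 = 160000.
2^17 = 131072 < 160000 ≤ 2^18 = 262144, so n = 18.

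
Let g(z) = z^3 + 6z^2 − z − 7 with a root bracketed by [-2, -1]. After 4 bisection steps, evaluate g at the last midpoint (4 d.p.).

-0.3635

g(-1.5) = 4.625 > 0, so the root lies in [-1.5, -1]
g(-1.25) = 1.671875 > 0, so the root lies in [-1.25, -1]
g(-1.125) = 0.294922 > 0, so the root lies in [-1.125, -1]
g(-1.0625) = -0.3635 < 0, so the root lies in [-1.125, -1.0625]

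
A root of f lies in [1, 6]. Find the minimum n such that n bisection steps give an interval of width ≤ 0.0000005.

24

Width after n steps is 5/2^n. Need 2^n ≥ 5/0.0000005 = 10000000.
2^23 = 8388608 < 10000000 ≤ 2^24 = 16777216, so n = 24.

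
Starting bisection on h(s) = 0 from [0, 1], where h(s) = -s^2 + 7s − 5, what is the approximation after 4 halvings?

m = 0.5, h(m) = -1.75 (−); new bracket [0.5, 1]
m = 0.75, h(m) = -0.3125 (−); new bracket [0.75, 1]
m = 0.875, h(m) = 0.359375 (+); new bracket [0.75, 0.875]
m = 0.8125, h(m) = 0.0273 (+); new bracket [0.75, 0.8125]

0.8125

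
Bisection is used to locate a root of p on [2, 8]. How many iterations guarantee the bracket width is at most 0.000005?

21

Width after n steps is 6/2^n. Need 2^n ≥ 6/0.000005 = 1200000.
2^20 = 1048576 < 1200000 ≤ 2^21 = 2097152, so n = 21.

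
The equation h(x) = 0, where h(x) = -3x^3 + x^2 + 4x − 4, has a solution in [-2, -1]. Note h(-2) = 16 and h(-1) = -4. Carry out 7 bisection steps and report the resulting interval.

midpoint -1.5: h = 2.375 > 0 → [-1.5, -1]
midpoint -1.25: h = -1.578125 < 0 → [-1.5, -1.25]
midpoint -1.375: h = 0.189453 > 0 → [-1.375, -1.25]
midpoint -1.3125: h = -0.7444 < 0 → [-1.375, -1.3125]
midpoint -1.34375: h = -0.2903 < 0 → [-1.375, -1.34375]
midpoint -1.359375: h = -0.0536 < 0 → [-1.375, -1.359375]
midpoint -1.3671875: h = 0.0671 > 0 → [-1.3671875, -1.359375]

[-1.3671875, -1.359375]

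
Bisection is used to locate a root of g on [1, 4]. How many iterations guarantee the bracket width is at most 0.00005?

16

Width after n steps is 3/2^n. Need 2^n ≥ 3/0.00005 = 60000.
2^15 = 32768 < 60000 ≤ 2^16 = 65536, so n = 16.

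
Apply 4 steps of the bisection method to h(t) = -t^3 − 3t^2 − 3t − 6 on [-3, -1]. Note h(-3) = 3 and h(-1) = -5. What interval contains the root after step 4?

[-2.75, -2.625]

h(-2) = -4 < 0, so the root lies in [-3, -2]
h(-2.5) = -1.625 < 0, so the root lies in [-3, -2.5]
h(-2.75) = 0.359375 > 0, so the root lies in [-2.75, -2.5]
h(-2.625) = -0.709 < 0, so the root lies in [-2.75, -2.625]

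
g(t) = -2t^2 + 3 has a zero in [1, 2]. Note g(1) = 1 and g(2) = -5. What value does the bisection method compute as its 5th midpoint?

1.21875

g(1.5) = -1.5 < 0, so the root lies in [1, 1.5]
g(1.25) = -0.125 < 0, so the root lies in [1, 1.25]
g(1.125) = 0.46875 > 0, so the root lies in [1.125, 1.25]
g(1.1875) = 0.1797 > 0, so the root lies in [1.1875, 1.25]
g(1.21875) = 0.0293 > 0, so the root lies in [1.21875, 1.25]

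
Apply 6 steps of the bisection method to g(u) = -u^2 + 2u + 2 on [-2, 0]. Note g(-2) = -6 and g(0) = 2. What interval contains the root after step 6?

[-0.75, -0.71875]

u = -1 gives g = -1, negative; keep [-1, 0]
u = -0.5 gives g = 0.75, positive; keep [-1, -0.5]
u = -0.75 gives g = -0.0625, negative; keep [-0.75, -0.5]
u = -0.625 gives g = 0.3594, positive; keep [-0.75, -0.625]
u = -0.6875 gives g = 0.1523, positive; keep [-0.75, -0.6875]
u = -0.71875 gives g = 0.0459, positive; keep [-0.75, -0.71875]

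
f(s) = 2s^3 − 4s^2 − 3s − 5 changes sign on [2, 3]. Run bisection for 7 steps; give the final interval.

[2.8359375, 2.84375]

midpoint 2.5: f = -6.25 < 0 → [2.5, 3]
midpoint 2.75: f = -1.90625 < 0 → [2.75, 3]
midpoint 2.875: f = 0.839844 > 0 → [2.75, 2.875]
midpoint 2.8125: f = -0.5835 < 0 → [2.8125, 2.875]
midpoint 2.84375: f = 0.1154 > 0 → [2.8125, 2.84375]
midpoint 2.828125: f = -0.2372 < 0 → [2.828125, 2.84375]
midpoint 2.8359375: f = -0.0617 < 0 → [2.8359375, 2.84375]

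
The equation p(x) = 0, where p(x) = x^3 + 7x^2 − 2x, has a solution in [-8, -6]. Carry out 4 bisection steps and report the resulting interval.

[-7.375, -7.25]

x = -7 gives p = 14, positive; keep [-8, -7]
x = -7.5 gives p = -13.125, negative; keep [-7.5, -7]
x = -7.25 gives p = 1.359375, positive; keep [-7.5, -7.25]
x = -7.375 gives p = -5.6465, negative; keep [-7.375, -7.25]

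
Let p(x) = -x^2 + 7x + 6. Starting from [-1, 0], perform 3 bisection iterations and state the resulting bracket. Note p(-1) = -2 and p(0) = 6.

midpoint -0.5: p = 2.25 > 0 → [-1, -0.5]
midpoint -0.75: p = 0.1875 > 0 → [-1, -0.75]
midpoint -0.875: p = -0.890625 < 0 → [-0.875, -0.75]

[-0.875, -0.75]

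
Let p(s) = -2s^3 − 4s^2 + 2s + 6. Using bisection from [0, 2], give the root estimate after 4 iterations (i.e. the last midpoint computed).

m = 1, p(m) = 2 (+); new bracket [1, 2]
m = 1.5, p(m) = -6.75 (−); new bracket [1, 1.5]
m = 1.25, p(m) = -1.65625 (−); new bracket [1, 1.25]
m = 1.125, p(m) = 0.3398 (+); new bracket [1.125, 1.25]

1.125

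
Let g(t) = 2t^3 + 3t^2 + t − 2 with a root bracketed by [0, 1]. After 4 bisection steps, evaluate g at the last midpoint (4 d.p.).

m = 0.5, g(m) = -0.5 (−); new bracket [0.5, 1]
m = 0.75, g(m) = 1.28125 (+); new bracket [0.5, 0.75]
m = 0.625, g(m) = 0.285156 (+); new bracket [0.5, 0.625]
m = 0.5625, g(m) = -0.1323 (−); new bracket [0.5625, 0.625]

-0.1323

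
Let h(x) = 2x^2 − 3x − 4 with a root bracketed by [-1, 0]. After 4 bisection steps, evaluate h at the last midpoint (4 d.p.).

-0.2422

h(-0.5) = -2 < 0, so the root lies in [-1, -0.5]
h(-0.75) = -0.625 < 0, so the root lies in [-1, -0.75]
h(-0.875) = 0.15625 > 0, so the root lies in [-0.875, -0.75]
h(-0.8125) = -0.2422 < 0, so the root lies in [-0.875, -0.8125]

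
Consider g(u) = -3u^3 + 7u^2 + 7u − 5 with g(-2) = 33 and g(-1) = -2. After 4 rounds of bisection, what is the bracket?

g(-1.5) = 10.375 > 0, so the root lies in [-1.5, -1]
g(-1.25) = 3.046875 > 0, so the root lies in [-1.25, -1]
g(-1.125) = 0.255859 > 0, so the root lies in [-1.125, -1]
g(-1.0625) = -0.9368 < 0, so the root lies in [-1.125, -1.0625]

[-1.125, -1.0625]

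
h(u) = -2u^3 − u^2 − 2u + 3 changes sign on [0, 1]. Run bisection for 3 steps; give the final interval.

[0.75, 0.875]

u = 0.5 gives h = 1.5, positive; keep [0.5, 1]
u = 0.75 gives h = 0.09375, positive; keep [0.75, 1]
u = 0.875 gives h = -0.855469, negative; keep [0.75, 0.875]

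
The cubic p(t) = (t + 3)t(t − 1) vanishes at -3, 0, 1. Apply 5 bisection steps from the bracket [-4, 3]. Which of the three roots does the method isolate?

m = -0.5, p(m) = 1.875 (+); new bracket [-4, -0.5]
m = -2.25, p(m) = 5.484375 (+); new bracket [-4, -2.25]
m = -3.125, p(m) = -1.611328 (−); new bracket [-3.125, -2.25]
m = -2.6875, p(m) = 3.0969 (+); new bracket [-3.125, -2.6875]
m = -2.90625, p(m) = 1.0643 (+); new bracket [-3.125, -2.90625]

-3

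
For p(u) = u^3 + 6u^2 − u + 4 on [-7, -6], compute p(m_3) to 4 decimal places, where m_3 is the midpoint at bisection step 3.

u = -6.5 gives p = -10.625, negative; keep [-6.5, -6]
u = -6.25 gives p = 0.484375, positive; keep [-6.5, -6.25]
u = -6.375 gives p = -4.865234, negative; keep [-6.375, -6.25]

-4.8652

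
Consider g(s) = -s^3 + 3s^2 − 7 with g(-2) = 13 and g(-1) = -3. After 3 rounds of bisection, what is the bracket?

midpoint -1.5: g = 3.125 > 0 → [-1.5, -1]
midpoint -1.25: g = -0.359375 < 0 → [-1.5, -1.25]
midpoint -1.375: g = 1.271484 > 0 → [-1.375, -1.25]

[-1.375, -1.25]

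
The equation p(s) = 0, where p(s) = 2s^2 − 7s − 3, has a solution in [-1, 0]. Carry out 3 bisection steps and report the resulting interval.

[-0.5, -0.375]

p(-0.5) = 1 > 0, so the root lies in [-0.5, 0]
p(-0.25) = -1.125 < 0, so the root lies in [-0.5, -0.25]
p(-0.375) = -0.09375 < 0, so the root lies in [-0.5, -0.375]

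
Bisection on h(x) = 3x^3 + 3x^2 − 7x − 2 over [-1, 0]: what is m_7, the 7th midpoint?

-0.2578125

midpoint -0.5: h = 1.875 > 0 → [-0.5, 0]
midpoint -0.25: h = -0.109375 < 0 → [-0.5, -0.25]
midpoint -0.375: h = 0.888672 > 0 → [-0.375, -0.25]
midpoint -0.3125: h = 0.3889 > 0 → [-0.3125, -0.25]
midpoint -0.28125: h = 0.1393 > 0 → [-0.28125, -0.25]
midpoint -0.265625: h = 0.0148 > 0 → [-0.265625, -0.25]
midpoint -0.2578125: h = -0.0473 < 0 → [-0.265625, -0.2578125]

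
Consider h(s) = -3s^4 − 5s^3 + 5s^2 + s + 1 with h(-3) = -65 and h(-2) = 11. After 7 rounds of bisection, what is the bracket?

[-2.34375, -2.3359375]

midpoint -2.5: h = -9.3125 < 0 → [-2.5, -2]
midpoint -2.25: h = 4.128906 > 0 → [-2.5, -2.25]
midpoint -2.375: h = -1.639404 < 0 → [-2.375, -2.25]
midpoint -2.3125: h = 1.4658 > 0 → [-2.375, -2.3125]
midpoint -2.34375: h = -0.0295 < 0 → [-2.34375, -2.3125]
midpoint -2.328125: h = 0.7322 > 0 → [-2.34375, -2.328125]
midpoint -2.3359375: h = 0.3549 > 0 → [-2.34375, -2.3359375]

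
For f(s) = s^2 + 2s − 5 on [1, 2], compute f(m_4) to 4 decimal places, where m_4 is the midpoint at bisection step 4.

-0.0586

f(1.5) = 0.25 > 0, so the root lies in [1, 1.5]
f(1.25) = -0.9375 < 0, so the root lies in [1.25, 1.5]
f(1.375) = -0.359375 < 0, so the root lies in [1.375, 1.5]
f(1.4375) = -0.0586 < 0, so the root lies in [1.4375, 1.5]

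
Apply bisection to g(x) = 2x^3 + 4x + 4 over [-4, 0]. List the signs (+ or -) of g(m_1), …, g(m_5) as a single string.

x = -2 gives g = -20, negative; keep [-2, 0]
x = -1 gives g = -2, negative; keep [-1, 0]
x = -0.5 gives g = 1.75, positive; keep [-1, -0.5]
x = -0.75 gives g = 0.1562, positive; keep [-1, -0.75]
x = -0.875 gives g = -0.8398, negative; keep [-0.875, -0.75]

--++-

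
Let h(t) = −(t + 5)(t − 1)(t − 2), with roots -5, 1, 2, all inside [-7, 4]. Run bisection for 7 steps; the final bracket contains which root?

t = -1.5 gives h = -30.625, negative; keep [-7, -1.5]
t = -4.25 gives h = -24.609375, negative; keep [-7, -4.25]
t = -5.625 gives h = 31.572266, positive; keep [-5.625, -4.25]
t = -4.9375 gives h = -2.5745, negative; keep [-5.625, -4.9375]
t = -5.28125 gives h = 12.8631, positive; keep [-5.28125, -4.9375]
t = -5.109375 gives h = 4.7506, positive; keep [-5.109375, -4.9375]
t = -5.0234375 gives h = 0.9915, positive; keep [-5.0234375, -4.9375]

-5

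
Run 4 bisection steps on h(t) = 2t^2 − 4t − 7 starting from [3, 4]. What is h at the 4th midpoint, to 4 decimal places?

-0.4922

t = 3.5 gives h = 3.5, positive; keep [3, 3.5]
t = 3.25 gives h = 1.125, positive; keep [3, 3.25]
t = 3.125 gives h = 0.03125, positive; keep [3, 3.125]
t = 3.0625 gives h = -0.4922, negative; keep [3.0625, 3.125]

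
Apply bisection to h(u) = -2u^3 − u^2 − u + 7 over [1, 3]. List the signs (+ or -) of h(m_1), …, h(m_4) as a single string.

--+-

m = 2, h(m) = -15 (−); new bracket [1, 2]
m = 1.5, h(m) = -3.5 (−); new bracket [1, 1.5]
m = 1.25, h(m) = 0.28125 (+); new bracket [1.25, 1.5]
m = 1.375, h(m) = -1.4648 (−); new bracket [1.25, 1.375]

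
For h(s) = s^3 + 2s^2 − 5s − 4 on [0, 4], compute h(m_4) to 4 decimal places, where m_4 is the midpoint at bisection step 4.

m = 2, h(m) = 2 (+); new bracket [0, 2]
m = 1, h(m) = -6 (−); new bracket [1, 2]
m = 1.5, h(m) = -3.625 (−); new bracket [1.5, 2]
m = 1.75, h(m) = -1.2656 (−); new bracket [1.75, 2]

-1.2656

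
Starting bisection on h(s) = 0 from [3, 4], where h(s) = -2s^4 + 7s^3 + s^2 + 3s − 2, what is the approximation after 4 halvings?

3.6875

midpoint 3.5: h = 20.75 > 0 → [3.5, 4]
midpoint 3.75: h = -3.054688 < 0 → [3.5, 3.75]
midpoint 3.625: h = 10.106934 > 0 → [3.625, 3.75]
midpoint 3.6875: h = 3.8571 > 0 → [3.6875, 3.75]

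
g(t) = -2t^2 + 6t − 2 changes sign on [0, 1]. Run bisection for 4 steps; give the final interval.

[0.375, 0.4375]

t = 0.5 gives g = 0.5, positive; keep [0, 0.5]
t = 0.25 gives g = -0.625, negative; keep [0.25, 0.5]
t = 0.375 gives g = -0.03125, negative; keep [0.375, 0.5]
t = 0.4375 gives g = 0.2422, positive; keep [0.375, 0.4375]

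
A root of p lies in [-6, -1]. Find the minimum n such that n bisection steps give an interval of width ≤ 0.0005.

14

Width after n steps is 5/2^n. Need 2^n ≥ 5/0.0005 = 10000.
2^13 = 8192 < 10000 ≤ 2^14 = 16384, so n = 14.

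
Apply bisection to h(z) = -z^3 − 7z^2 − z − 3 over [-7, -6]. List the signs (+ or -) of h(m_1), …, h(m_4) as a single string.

---+

m = -6.5, h(m) = -17.625 (−); new bracket [-7, -6.5]
m = -6.75, h(m) = -7.640625 (−); new bracket [-7, -6.75]
m = -6.875, h(m) = -2.033203 (−); new bracket [-7, -6.875]
m = -6.9375, h(m) = 0.9294 (+); new bracket [-6.9375, -6.875]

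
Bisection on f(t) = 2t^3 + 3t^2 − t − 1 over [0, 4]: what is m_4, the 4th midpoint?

t = 2 gives f = 25, positive; keep [0, 2]
t = 1 gives f = 3, positive; keep [0, 1]
t = 0.5 gives f = -0.5, negative; keep [0.5, 1]
t = 0.75 gives f = 0.7812, positive; keep [0.5, 0.75]

0.75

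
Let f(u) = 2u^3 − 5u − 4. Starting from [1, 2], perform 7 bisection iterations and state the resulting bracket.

[1.8828125, 1.890625]

midpoint 1.5: f = -4.75 < 0 → [1.5, 2]
midpoint 1.75: f = -2.03125 < 0 → [1.75, 2]
midpoint 1.875: f = -0.191406 < 0 → [1.875, 2]
midpoint 1.9375: f = 0.8589 > 0 → [1.875, 1.9375]
midpoint 1.90625: f = 0.3226 > 0 → [1.875, 1.90625]
midpoint 1.890625: f = 0.0628 > 0 → [1.875, 1.890625]
midpoint 1.8828125: f = -0.065 < 0 → [1.8828125, 1.890625]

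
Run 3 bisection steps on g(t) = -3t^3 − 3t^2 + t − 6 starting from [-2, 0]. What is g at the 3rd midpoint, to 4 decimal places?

-0.8594

g(-1) = -7 < 0, so the root lies in [-2, -1]
g(-1.5) = -4.125 < 0, so the root lies in [-2, -1.5]
g(-1.75) = -0.859375 < 0, so the root lies in [-2, -1.75]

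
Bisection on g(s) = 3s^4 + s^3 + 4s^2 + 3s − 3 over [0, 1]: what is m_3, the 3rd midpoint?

s = 0.5 gives g = -0.1875, negative; keep [0.5, 1]
s = 0.75 gives g = 2.871094, positive; keep [0.5, 0.75]
s = 0.625 gives g = 1.139404, positive; keep [0.5, 0.625]

0.625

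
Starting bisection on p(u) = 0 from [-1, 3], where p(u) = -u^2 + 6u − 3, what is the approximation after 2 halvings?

0

p(1) = 2 > 0, so the root lies in [-1, 1]
p(0) = -3 < 0, so the root lies in [0, 1]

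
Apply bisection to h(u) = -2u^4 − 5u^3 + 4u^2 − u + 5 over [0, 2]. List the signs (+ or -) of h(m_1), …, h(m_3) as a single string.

+--

u = 1 gives h = 1, positive; keep [1, 2]
u = 1.5 gives h = -14.5, negative; keep [1, 1.5]
u = 1.25 gives h = -4.648438, negative; keep [1, 1.25]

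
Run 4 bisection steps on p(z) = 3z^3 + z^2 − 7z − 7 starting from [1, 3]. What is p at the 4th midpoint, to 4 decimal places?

m = 2, p(m) = 7 (+); new bracket [1, 2]
m = 1.5, p(m) = -5.125 (−); new bracket [1.5, 2]
m = 1.75, p(m) = -0.109375 (−); new bracket [1.75, 2]
m = 1.875, p(m) = 3.166 (+); new bracket [1.75, 1.875]

3.1660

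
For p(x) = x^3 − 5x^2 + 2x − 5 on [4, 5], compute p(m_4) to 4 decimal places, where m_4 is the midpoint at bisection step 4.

0.2825

p(4.5) = -6.125 < 0, so the root lies in [4.5, 5]
p(4.75) = -1.140625 < 0, so the root lies in [4.75, 5]
p(4.875) = 1.779297 > 0, so the root lies in [4.75, 4.875]
p(4.8125) = 0.2825 > 0, so the root lies in [4.75, 4.8125]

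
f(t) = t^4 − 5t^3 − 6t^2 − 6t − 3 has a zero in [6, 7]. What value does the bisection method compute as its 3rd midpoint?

6.125

m = 6.5, f(m) = 116.4375 (+); new bracket [6, 6.5]
m = 6.25, f(m) = 30.300781 (+); new bracket [6, 6.25]
m = 6.125, f(m) = -6.337646 (−); new bracket [6.125, 6.25]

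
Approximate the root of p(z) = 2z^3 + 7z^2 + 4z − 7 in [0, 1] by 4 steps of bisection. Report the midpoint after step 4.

m = 0.5, p(m) = -3 (−); new bracket [0.5, 1]
m = 0.75, p(m) = 0.78125 (+); new bracket [0.5, 0.75]
m = 0.625, p(m) = -1.277344 (−); new bracket [0.625, 0.75]
m = 0.6875, p(m) = -0.2915 (−); new bracket [0.6875, 0.75]

0.6875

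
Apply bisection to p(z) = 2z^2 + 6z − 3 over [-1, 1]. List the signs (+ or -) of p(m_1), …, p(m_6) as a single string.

-+--+-

midpoint 0: p = -3 < 0 → [0, 1]
midpoint 0.5: p = 0.5 > 0 → [0, 0.5]
midpoint 0.25: p = -1.375 < 0 → [0.25, 0.5]
midpoint 0.375: p = -0.4688 < 0 → [0.375, 0.5]
midpoint 0.4375: p = 0.0078 > 0 → [0.375, 0.4375]
midpoint 0.40625: p = -0.2324 < 0 → [0.40625, 0.4375]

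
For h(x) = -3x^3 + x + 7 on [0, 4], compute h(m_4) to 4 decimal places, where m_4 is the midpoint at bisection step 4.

midpoint 2: h = -15 < 0 → [0, 2]
midpoint 1: h = 5 > 0 → [1, 2]
midpoint 1.5: h = -1.625 < 0 → [1, 1.5]
midpoint 1.25: h = 2.3906 > 0 → [1.25, 1.5]

2.3906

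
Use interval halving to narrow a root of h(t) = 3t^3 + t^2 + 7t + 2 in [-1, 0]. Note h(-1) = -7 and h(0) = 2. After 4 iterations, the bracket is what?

[-0.3125, -0.25]

h(-0.5) = -1.625 < 0, so the root lies in [-0.5, 0]
h(-0.25) = 0.265625 > 0, so the root lies in [-0.5, -0.25]
h(-0.375) = -0.642578 < 0, so the root lies in [-0.375, -0.25]
h(-0.3125) = -0.1814 < 0, so the root lies in [-0.3125, -0.25]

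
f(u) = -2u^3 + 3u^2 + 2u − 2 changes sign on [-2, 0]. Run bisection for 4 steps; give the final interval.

f(-1) = 1 > 0, so the root lies in [-1, 0]
f(-0.5) = -2 < 0, so the root lies in [-1, -0.5]
f(-0.75) = -0.96875 < 0, so the root lies in [-1, -0.75]
f(-0.875) = -0.1133 < 0, so the root lies in [-1, -0.875]

[-1, -0.875]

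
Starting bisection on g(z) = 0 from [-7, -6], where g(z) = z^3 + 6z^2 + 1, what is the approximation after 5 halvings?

-6.03125

midpoint -6.5: g = -20.125 < 0 → [-6.5, -6]
midpoint -6.25: g = -8.765625 < 0 → [-6.25, -6]
midpoint -6.125: g = -3.689453 < 0 → [-6.125, -6]
midpoint -6.0625: g = -1.2971 < 0 → [-6.0625, -6]
midpoint -6.03125: g = -0.1367 < 0 → [-6.03125, -6]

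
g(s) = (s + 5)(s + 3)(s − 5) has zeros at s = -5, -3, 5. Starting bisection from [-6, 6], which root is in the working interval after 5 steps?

5

g(0) = -75 < 0, so the root lies in [0, 6]
g(3) = -96 < 0, so the root lies in [3, 6]
g(4.5) = -35.625 < 0, so the root lies in [4.5, 6]
g(5.25) = 21.1406 > 0, so the root lies in [4.5, 5.25]
g(4.875) = -9.7207 < 0, so the root lies in [4.875, 5.25]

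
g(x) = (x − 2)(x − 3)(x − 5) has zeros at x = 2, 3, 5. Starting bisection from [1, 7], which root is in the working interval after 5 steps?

5

g(4) = -2 < 0, so the root lies in [4, 7]
g(5.5) = 4.375 > 0, so the root lies in [4, 5.5]
g(4.75) = -1.203125 < 0, so the root lies in [4.75, 5.5]
g(5.125) = 0.8301 > 0, so the root lies in [4.75, 5.125]
g(4.9375) = -0.3557 < 0, so the root lies in [4.9375, 5.125]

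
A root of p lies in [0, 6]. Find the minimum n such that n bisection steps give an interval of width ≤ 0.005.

Width after n steps is 6/2^n. Need 2^n ≥ 6/0.005 = 1200.
2^10 = 1024 < 1200 ≤ 2^11 = 2048, so n = 11.

11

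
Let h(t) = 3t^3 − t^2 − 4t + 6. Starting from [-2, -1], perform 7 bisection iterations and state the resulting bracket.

[-1.484375, -1.4765625]

t = -1.5 gives h = -0.375, negative; keep [-1.5, -1]
t = -1.25 gives h = 3.578125, positive; keep [-1.5, -1.25]
t = -1.375 gives h = 1.810547, positive; keep [-1.5, -1.375]
t = -1.4375 gives h = 0.7722, positive; keep [-1.5, -1.4375]
t = -1.46875 gives h = 0.2125, positive; keep [-1.5, -1.46875]
t = -1.484375 gives h = -0.0777, negative; keep [-1.484375, -1.46875]
t = -1.4765625 gives h = 0.0682, positive; keep [-1.484375, -1.4765625]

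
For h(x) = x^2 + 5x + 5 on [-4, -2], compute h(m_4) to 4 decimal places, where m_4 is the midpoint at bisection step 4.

0.0156

x = -3 gives h = -1, negative; keep [-4, -3]
x = -3.5 gives h = -0.25, negative; keep [-4, -3.5]
x = -3.75 gives h = 0.3125, positive; keep [-3.75, -3.5]
x = -3.625 gives h = 0.0156, positive; keep [-3.625, -3.5]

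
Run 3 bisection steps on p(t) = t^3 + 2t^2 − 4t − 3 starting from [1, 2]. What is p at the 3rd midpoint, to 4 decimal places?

0.0723

midpoint 1.5: p = -1.125 < 0 → [1.5, 2]
midpoint 1.75: p = 1.484375 > 0 → [1.5, 1.75]
midpoint 1.625: p = 0.072266 > 0 → [1.5, 1.625]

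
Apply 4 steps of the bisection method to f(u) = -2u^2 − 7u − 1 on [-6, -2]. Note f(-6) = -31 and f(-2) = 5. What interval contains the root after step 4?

f(-4) = -5 < 0, so the root lies in [-4, -2]
f(-3) = 2 > 0, so the root lies in [-4, -3]
f(-3.5) = -1 < 0, so the root lies in [-3.5, -3]
f(-3.25) = 0.625 > 0, so the root lies in [-3.5, -3.25]

[-3.5, -3.25]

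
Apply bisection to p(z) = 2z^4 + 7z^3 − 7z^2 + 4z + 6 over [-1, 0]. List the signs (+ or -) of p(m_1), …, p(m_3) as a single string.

+--

m = -0.5, p(m) = 1.5 (+); new bracket [-1, -0.5]
m = -0.75, p(m) = -3.257812 (−); new bracket [-0.75, -0.5]
m = -0.625, p(m) = -0.638184 (−); new bracket [-0.625, -0.5]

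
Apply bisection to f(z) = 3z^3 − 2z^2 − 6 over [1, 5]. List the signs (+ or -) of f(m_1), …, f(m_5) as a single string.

f(3) = 57 > 0, so the root lies in [1, 3]
f(2) = 10 > 0, so the root lies in [1, 2]
f(1.5) = -0.375 < 0, so the root lies in [1.5, 2]
f(1.75) = 3.9531 > 0, so the root lies in [1.5, 1.75]
f(1.625) = 1.5918 > 0, so the root lies in [1.5, 1.625]

++-++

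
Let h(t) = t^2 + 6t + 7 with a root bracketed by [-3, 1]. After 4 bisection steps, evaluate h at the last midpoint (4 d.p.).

-0.4375

m = -1, h(m) = 2 (+); new bracket [-3, -1]
m = -2, h(m) = -1 (−); new bracket [-2, -1]
m = -1.5, h(m) = 0.25 (+); new bracket [-2, -1.5]
m = -1.75, h(m) = -0.4375 (−); new bracket [-1.75, -1.5]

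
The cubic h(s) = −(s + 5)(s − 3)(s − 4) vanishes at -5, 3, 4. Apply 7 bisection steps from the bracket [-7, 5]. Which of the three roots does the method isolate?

midpoint -1: h = -80 < 0 → [-7, -1]
midpoint -4: h = -56 < 0 → [-7, -4]
midpoint -5.5: h = 40.375 > 0 → [-5.5, -4]
midpoint -4.75: h = -16.9531 < 0 → [-5.5, -4.75]
midpoint -5.125: h = 9.2676 > 0 → [-5.125, -4.75]
midpoint -4.9375: h = -4.4338 < 0 → [-5.125, -4.9375]
midpoint -5.03125: h = 2.2666 > 0 → [-5.03125, -4.9375]

-5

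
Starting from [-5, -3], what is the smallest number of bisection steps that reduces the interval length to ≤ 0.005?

9

Width after n steps is 2/2^n. Need 2^n ≥ 2/0.005 = 400.
2^8 = 256 < 400 ≤ 2^9 = 512, so n = 9.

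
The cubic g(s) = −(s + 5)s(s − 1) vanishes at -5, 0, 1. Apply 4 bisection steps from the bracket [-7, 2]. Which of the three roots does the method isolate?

-5

g(-2.5) = -21.875 < 0, so the root lies in [-7, -2.5]
g(-4.75) = -6.828125 < 0, so the root lies in [-7, -4.75]
g(-5.875) = 35.341797 > 0, so the root lies in [-5.875, -4.75]
g(-5.3125) = 10.4797 > 0, so the root lies in [-5.3125, -4.75]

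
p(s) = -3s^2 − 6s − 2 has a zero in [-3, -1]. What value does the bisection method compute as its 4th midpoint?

s = -2 gives p = -2, negative; keep [-2, -1]
s = -1.5 gives p = 0.25, positive; keep [-2, -1.5]
s = -1.75 gives p = -0.6875, negative; keep [-1.75, -1.5]
s = -1.625 gives p = -0.1719, negative; keep [-1.625, -1.5]

-1.625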